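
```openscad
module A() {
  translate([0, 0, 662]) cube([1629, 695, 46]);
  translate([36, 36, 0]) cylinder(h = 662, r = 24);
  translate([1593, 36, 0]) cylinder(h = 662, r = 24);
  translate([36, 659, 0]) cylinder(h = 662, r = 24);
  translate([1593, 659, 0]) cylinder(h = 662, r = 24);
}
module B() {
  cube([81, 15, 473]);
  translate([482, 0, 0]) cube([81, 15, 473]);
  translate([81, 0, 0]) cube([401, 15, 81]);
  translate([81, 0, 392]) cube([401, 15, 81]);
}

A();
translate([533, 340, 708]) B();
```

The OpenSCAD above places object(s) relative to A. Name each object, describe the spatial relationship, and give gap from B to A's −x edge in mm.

A is a table. B is a picture frame. The picture frame is on top of the table, centred. The gap from the picture frame to the table's −x edge is 533 mm.

The picture frame's min-x is at 533; the table's min-x is 0; gap = 533 mm.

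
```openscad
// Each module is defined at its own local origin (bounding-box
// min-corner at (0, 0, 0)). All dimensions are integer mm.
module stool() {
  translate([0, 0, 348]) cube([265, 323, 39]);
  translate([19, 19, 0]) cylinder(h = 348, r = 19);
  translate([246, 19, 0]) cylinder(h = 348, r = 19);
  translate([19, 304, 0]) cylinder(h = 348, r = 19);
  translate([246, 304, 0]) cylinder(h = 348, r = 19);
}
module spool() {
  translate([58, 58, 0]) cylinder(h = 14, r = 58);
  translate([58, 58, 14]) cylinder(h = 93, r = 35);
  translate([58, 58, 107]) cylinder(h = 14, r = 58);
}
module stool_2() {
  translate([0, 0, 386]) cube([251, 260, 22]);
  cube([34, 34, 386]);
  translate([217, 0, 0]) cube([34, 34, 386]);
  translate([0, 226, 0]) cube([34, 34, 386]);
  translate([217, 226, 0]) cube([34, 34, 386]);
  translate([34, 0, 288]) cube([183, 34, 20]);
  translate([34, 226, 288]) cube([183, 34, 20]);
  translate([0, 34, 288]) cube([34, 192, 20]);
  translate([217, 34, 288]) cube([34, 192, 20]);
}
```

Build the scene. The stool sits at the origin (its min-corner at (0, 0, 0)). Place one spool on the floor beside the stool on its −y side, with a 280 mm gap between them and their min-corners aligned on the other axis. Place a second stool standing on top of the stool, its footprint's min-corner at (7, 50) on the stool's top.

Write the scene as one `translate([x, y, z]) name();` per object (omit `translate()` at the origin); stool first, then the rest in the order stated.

stool();
translate([0, -396, 0]) spool();
translate([7, 50, 387]) stool_2();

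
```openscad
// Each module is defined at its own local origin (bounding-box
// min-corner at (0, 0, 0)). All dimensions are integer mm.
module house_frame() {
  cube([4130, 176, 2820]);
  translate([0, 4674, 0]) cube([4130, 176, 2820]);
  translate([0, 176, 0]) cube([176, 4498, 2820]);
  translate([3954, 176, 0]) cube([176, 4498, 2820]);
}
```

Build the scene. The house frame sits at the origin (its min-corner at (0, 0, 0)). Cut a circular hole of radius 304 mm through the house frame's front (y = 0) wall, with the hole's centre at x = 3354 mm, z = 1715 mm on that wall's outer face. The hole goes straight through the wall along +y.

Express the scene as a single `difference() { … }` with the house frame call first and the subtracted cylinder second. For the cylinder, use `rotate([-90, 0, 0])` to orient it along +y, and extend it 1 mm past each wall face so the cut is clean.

difference() {
  house_frame();
  translate([3354, -1, 1715]) rotate([-90, 0, 0]) cylinder(h = 178, r = 304);
}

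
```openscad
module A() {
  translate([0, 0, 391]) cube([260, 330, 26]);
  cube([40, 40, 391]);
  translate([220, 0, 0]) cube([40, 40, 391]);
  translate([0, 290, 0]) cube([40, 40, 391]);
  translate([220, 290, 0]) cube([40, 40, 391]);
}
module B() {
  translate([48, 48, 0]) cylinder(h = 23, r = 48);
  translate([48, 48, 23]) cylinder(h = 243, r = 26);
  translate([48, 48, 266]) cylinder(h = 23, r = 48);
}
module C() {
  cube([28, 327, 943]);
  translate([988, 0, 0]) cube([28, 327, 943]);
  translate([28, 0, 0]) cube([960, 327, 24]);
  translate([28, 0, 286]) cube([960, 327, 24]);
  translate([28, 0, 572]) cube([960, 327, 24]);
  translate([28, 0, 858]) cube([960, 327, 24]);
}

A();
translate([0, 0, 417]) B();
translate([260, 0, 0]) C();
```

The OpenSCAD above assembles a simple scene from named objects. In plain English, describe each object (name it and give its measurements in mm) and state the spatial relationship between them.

A is a simple wooden stool: a rectangular seat 260 mm (x) by 330 mm (y), 26 mm thick, top face at z = 417 mm, on four square legs, each 40×40 mm in cross-section. The legs rest on z = 0, each flush with a corner of the seat.

B is a spool: two coaxial disc flanges of radius 48 mm and thickness 23 mm, joined by a core cylinder of radius 26 mm and height 243 mm. The lower flange rests on z = 0 and the three cylinders share a vertical axis.

C is a bookshelf 1016 mm wide overall, 327 mm deep and 943 mm tall. The two sides are 28 mm thick vertical panels. 4 horizontal shelves of 24 mm thickness span between the inner faces of the sides; the lowest shelf sits on the floor and shelves are stacked with a clear vertical gap of 262 mm between each pair.

The spool is on top of the stool. The bookshelf is against the stool's +x side, with their −y faces flush.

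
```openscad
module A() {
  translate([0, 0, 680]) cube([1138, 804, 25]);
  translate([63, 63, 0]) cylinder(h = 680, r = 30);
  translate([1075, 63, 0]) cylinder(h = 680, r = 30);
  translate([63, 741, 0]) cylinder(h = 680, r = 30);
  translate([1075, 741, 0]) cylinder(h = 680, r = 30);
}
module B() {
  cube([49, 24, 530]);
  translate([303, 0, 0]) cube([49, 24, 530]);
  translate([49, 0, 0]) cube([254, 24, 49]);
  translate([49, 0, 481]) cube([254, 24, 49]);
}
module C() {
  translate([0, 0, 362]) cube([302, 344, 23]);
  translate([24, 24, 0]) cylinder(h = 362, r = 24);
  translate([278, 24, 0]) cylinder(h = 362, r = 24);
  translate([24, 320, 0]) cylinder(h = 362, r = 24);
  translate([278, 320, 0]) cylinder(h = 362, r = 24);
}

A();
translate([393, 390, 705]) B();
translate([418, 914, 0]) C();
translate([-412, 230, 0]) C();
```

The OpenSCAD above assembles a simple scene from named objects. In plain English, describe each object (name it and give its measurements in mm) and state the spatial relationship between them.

A is a rectangular dining table. The top is 1138×804×25 mm with its upper surface at z = 705 mm. It stands on four round legs of 60 mm diameter, each leg's bounding box inset 33 mm from the nearest pair of top edges, running from the floor to the underside of the top.

B is a rectangular picture frame lying in the x–z plane (depth along y). The opening is 254 mm wide (x) by 432 mm tall (z), surrounded by a border 49 mm wide on all four sides. The frame is 24 mm deep and is made of two full-height vertical stiles with two horizontal rails fitted between them.

C is a simple wooden stool: a rectangular seat 302 mm (x) by 344 mm (y), 23 mm thick, top face at z = 385 mm, on four round legs, each 48 mm in diameter. The legs rest on z = 0, each leg's axis is inset half a diameter from the nearest pair of seat edges (so the leg's bounding box is flush with the corner).

The picture frame is on top of the table, centred. Two stools sit around the table at the +y, −x sides.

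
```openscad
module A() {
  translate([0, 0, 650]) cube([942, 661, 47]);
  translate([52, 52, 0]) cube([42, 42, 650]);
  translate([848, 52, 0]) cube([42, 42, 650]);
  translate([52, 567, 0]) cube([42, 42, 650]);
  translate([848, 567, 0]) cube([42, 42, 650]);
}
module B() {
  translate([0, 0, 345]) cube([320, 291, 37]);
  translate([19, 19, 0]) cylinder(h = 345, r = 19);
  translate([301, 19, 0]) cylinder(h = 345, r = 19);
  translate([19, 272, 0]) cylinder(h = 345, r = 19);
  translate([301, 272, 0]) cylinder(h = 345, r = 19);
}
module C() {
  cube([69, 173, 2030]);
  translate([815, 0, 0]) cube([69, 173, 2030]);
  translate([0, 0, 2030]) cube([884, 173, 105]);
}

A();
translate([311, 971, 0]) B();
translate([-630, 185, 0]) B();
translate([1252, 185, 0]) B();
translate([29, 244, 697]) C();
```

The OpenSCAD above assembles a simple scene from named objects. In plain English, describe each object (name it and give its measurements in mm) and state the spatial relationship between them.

A is a table: top 942 mm (x) × 661 mm (y), 47 mm thick, upper face at z = 697 mm, on four 42×42 mm square legs, each inset 52 mm from the nearest pair of top edges, running from z = 0 to the bottom of the top.

B is a four-legged stool. The seat is a 320×291×37 mm slab whose top surface is at z = 382 mm; four round legs, each 38 mm in diameter, run from the floor (z = 0) to the underside of the seat, each leg's axis is inset half a diameter from the nearest pair of seat edges (so the leg's bounding box is flush with the corner).

C is a rectangular door frame: two vertical jambs of 69×173 mm section, 2030 mm tall, with a clear opening 746 mm wide between their inner faces. A header 105 mm tall and 173 mm deep lies on top of the jambs and spans the full outside width.

Three stools sit around the table at the +y, −x, +x sides. The door frame is on top of the table, centred.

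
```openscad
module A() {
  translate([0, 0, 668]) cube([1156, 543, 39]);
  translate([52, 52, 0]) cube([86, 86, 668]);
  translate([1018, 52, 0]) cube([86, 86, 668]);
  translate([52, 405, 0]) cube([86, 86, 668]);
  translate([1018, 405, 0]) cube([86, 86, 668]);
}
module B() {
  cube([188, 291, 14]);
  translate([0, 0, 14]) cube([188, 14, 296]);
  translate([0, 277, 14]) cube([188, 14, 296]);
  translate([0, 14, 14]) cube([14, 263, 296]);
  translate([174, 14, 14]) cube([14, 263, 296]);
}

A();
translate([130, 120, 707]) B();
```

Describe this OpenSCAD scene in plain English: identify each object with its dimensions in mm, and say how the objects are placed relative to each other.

A is a table: top 1156 mm (x) × 543 mm (y), 39 mm thick, upper face at z = 707 mm, on four 86×86 mm square legs, each inset 52 mm from the nearest pair of top edges, running from z = 0 to the bottom of the top.

B is an open storage box with external size 188×291×310 mm and wall thickness 14 mm (the base is also 14 mm thick). The base covers the whole footprint; the four walls stand on the base, with the y-facing walls full-width and the x-facing walls fitting between their inner faces.

The open box is on top of the table.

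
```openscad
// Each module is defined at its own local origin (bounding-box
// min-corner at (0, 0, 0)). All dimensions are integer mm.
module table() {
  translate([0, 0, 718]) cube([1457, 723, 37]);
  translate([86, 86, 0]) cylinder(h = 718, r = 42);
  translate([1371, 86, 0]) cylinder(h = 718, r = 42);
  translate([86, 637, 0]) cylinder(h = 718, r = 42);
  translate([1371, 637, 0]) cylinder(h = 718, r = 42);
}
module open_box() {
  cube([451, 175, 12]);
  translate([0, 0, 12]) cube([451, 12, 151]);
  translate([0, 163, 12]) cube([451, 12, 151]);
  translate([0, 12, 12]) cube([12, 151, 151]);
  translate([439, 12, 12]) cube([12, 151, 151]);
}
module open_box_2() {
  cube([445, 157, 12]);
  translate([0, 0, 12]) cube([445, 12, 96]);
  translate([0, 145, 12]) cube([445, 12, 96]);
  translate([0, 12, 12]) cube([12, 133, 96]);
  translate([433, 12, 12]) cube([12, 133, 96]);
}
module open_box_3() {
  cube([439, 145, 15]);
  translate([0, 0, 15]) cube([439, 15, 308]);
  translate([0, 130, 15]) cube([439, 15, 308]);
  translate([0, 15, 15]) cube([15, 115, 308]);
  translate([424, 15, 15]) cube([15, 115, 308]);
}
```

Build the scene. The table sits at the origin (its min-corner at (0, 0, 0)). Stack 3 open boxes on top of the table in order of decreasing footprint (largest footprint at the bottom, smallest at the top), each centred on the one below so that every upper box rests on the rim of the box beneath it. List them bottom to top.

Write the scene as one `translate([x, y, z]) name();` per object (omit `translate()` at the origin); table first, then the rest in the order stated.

table();
translate([503, 274, 755]) open_box();
translate([506, 283, 918]) open_box_2();
translate([509, 289, 1026]) open_box_3();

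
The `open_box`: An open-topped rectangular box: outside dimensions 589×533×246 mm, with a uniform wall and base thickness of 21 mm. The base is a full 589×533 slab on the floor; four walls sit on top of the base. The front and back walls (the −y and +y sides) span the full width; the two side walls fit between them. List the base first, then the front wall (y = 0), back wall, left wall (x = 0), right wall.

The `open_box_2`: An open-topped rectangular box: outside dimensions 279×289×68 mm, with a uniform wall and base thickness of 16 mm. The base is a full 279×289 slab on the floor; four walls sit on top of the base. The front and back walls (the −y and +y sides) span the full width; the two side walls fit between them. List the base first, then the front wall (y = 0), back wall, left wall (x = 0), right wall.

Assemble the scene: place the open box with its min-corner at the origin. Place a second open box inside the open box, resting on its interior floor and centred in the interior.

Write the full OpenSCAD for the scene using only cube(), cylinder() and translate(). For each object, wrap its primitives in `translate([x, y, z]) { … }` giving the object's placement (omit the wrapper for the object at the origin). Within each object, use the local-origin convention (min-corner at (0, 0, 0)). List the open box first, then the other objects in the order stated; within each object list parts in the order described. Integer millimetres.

cube([589, 533, 21]);
translate([0, 0, 21]) cube([589, 21, 225]);
translate([0, 512, 21]) cube([589, 21, 225]);
translate([0, 21, 21]) cube([21, 491, 225]);
translate([568, 21, 21]) cube([21, 491, 225]);
translate([155, 122, 21]) {
  cube([279, 289, 16]);
  translate([0, 0, 16]) cube([279, 16, 52]);
  translate([0, 273, 16]) cube([279, 16, 52]);
  translate([0, 16, 16]) cube([16, 257, 52]);
  translate([263, 16, 16]) cube([16, 257, 52]);
}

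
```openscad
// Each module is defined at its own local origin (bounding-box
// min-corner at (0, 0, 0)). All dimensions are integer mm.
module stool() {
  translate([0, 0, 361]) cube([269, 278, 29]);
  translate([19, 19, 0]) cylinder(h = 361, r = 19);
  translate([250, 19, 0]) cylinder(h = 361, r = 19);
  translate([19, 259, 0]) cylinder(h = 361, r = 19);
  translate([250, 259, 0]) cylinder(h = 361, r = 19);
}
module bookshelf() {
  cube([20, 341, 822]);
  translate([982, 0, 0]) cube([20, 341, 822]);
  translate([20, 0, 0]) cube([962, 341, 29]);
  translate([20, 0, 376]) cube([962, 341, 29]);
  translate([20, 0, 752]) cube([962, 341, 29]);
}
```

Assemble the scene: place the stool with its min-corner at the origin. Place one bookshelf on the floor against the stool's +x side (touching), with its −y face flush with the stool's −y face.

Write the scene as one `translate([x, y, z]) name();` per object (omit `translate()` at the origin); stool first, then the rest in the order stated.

stool();
translate([269, 0, 0]) bookshelf();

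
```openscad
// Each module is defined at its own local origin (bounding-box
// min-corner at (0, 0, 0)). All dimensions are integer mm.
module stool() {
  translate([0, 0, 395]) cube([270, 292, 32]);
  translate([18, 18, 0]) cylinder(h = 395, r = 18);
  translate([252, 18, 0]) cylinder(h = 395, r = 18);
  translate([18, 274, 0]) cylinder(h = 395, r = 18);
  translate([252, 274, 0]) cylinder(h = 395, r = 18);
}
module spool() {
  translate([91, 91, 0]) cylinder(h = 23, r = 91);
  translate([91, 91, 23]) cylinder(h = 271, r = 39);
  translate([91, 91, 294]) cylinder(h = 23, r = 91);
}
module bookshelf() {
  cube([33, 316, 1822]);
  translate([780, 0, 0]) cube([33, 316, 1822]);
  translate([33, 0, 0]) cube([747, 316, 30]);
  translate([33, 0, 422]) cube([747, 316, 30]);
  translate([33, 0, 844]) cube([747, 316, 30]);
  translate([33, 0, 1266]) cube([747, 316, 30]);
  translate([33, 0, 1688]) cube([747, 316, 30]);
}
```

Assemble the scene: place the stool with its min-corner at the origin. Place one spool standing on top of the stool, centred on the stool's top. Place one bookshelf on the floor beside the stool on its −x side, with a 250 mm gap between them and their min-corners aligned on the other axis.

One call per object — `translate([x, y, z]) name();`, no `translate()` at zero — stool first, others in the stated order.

stool();
translate([44, 55, 427]) spool();
translate([-1063, 0, 0]) bookshelf();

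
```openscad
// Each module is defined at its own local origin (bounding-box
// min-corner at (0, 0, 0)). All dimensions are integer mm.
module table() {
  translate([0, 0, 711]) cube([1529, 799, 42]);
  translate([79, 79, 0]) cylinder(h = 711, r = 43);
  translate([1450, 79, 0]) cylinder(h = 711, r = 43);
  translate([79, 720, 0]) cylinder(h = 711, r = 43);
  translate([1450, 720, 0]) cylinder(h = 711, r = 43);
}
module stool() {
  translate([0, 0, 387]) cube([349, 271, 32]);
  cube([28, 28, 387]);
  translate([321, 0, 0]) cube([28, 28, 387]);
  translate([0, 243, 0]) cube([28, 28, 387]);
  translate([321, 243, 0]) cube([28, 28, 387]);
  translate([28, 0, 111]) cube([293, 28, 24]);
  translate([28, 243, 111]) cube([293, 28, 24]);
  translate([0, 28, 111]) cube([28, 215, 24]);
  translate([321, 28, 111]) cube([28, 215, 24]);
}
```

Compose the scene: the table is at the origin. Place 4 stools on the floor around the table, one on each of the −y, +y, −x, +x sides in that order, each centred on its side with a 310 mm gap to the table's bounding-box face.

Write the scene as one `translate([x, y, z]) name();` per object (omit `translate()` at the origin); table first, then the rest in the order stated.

table();
translate([590, -581, 0]) stool();
translate([590, 1109, 0]) stool();
translate([-659, 264, 0]) stool();
translate([1839, 264, 0]) stool();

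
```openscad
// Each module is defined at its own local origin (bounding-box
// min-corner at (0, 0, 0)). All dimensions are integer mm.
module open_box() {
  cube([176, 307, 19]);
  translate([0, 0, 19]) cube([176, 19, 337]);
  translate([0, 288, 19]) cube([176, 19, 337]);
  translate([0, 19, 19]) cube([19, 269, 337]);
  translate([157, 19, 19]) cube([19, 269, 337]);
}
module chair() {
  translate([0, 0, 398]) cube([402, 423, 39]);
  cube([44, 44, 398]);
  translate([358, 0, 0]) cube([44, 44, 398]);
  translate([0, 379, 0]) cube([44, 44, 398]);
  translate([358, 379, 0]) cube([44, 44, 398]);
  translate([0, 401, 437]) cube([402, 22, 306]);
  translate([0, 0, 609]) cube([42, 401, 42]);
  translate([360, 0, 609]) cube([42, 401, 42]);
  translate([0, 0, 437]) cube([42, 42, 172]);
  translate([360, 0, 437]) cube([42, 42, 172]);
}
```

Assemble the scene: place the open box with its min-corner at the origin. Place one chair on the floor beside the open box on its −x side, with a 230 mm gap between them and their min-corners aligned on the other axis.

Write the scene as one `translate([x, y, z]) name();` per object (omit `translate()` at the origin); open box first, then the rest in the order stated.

open_box();
translate([-632, 0, 0]) chair();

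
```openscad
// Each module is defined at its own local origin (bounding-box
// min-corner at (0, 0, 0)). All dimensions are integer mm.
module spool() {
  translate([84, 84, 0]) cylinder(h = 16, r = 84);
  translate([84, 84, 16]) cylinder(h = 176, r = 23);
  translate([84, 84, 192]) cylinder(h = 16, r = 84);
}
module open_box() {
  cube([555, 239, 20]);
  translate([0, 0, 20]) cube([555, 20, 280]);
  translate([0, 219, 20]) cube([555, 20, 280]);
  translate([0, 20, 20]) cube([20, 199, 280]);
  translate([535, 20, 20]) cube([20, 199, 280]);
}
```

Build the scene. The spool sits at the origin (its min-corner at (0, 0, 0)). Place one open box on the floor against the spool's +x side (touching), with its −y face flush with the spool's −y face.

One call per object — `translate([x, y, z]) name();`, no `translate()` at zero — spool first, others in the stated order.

spool();
translate([168, 0, 0]) open_box();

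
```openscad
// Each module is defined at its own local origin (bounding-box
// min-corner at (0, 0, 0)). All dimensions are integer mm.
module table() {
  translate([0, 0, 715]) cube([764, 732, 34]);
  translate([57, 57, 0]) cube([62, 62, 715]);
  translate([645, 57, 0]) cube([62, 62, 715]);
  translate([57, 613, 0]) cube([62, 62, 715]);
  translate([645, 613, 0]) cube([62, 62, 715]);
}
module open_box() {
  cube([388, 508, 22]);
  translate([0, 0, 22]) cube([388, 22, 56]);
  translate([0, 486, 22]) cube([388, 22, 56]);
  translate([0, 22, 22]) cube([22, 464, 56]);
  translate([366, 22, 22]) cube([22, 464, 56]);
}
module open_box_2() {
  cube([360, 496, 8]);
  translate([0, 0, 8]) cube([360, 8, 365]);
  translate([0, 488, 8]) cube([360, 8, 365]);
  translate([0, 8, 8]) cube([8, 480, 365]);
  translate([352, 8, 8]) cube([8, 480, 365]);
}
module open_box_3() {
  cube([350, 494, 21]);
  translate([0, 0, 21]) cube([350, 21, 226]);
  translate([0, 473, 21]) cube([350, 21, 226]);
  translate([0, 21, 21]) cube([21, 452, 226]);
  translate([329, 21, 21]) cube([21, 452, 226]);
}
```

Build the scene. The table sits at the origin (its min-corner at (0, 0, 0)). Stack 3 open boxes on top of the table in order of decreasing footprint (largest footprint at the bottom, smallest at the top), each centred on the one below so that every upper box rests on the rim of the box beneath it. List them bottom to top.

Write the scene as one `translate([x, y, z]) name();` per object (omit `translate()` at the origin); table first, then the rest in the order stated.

table();
translate([188, 112, 749]) open_box();
translate([202, 118, 827]) open_box_2();
translate([207, 119, 1200]) open_box_3();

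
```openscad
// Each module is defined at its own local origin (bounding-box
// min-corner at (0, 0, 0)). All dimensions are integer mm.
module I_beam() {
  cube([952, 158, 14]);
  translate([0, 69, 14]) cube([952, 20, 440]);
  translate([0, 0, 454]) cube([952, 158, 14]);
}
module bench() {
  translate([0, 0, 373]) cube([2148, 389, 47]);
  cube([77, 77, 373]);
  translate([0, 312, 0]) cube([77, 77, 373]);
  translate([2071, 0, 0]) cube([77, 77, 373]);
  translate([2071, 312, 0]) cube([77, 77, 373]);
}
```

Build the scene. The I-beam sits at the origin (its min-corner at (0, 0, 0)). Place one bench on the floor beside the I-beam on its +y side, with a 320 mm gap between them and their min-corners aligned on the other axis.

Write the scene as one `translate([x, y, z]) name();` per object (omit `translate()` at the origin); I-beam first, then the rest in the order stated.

I_beam();
translate([0, 478, 0]) bench();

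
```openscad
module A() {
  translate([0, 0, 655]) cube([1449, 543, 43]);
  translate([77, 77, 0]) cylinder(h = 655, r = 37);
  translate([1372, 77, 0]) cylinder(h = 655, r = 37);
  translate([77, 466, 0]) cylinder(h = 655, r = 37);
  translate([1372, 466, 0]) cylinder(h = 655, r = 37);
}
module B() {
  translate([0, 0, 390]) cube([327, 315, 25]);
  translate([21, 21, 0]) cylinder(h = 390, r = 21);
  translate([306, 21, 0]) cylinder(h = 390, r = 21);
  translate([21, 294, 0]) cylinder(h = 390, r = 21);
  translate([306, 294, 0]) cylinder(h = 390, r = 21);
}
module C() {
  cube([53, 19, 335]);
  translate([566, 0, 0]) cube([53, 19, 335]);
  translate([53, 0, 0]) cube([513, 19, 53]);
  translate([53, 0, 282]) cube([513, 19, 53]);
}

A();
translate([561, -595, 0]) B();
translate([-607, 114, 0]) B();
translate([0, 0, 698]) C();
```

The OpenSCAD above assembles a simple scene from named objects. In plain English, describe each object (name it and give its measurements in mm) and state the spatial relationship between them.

A is a table: top 1449 mm (x) × 543 mm (y), 43 mm thick, upper face at z = 698 mm, on four round legs of 74 mm diameter, each leg's bounding box inset 40 mm from the nearest pair of top edges, running from z = 0 to the bottom of the top.

B is a four-legged stool. The seat is a 327×315×25 mm slab whose top surface is at z = 415 mm; four round legs, each 42 mm in diameter, run from the floor (z = 0) to the underside of the seat, each leg's axis is inset half a diameter from the nearest pair of seat edges (so the leg's bounding box is flush with the corner).

C is a rectangular picture frame lying in the x–z plane (depth along y). The opening is 513 mm wide (x) by 229 mm tall (z), surrounded by a border 53 mm wide on all four sides. The frame is 19 mm deep and is made of two full-height vertical stiles with two horizontal rails fitted between them.

Two stools sit around the table at the −y, −x sides. The picture frame is on top of the table.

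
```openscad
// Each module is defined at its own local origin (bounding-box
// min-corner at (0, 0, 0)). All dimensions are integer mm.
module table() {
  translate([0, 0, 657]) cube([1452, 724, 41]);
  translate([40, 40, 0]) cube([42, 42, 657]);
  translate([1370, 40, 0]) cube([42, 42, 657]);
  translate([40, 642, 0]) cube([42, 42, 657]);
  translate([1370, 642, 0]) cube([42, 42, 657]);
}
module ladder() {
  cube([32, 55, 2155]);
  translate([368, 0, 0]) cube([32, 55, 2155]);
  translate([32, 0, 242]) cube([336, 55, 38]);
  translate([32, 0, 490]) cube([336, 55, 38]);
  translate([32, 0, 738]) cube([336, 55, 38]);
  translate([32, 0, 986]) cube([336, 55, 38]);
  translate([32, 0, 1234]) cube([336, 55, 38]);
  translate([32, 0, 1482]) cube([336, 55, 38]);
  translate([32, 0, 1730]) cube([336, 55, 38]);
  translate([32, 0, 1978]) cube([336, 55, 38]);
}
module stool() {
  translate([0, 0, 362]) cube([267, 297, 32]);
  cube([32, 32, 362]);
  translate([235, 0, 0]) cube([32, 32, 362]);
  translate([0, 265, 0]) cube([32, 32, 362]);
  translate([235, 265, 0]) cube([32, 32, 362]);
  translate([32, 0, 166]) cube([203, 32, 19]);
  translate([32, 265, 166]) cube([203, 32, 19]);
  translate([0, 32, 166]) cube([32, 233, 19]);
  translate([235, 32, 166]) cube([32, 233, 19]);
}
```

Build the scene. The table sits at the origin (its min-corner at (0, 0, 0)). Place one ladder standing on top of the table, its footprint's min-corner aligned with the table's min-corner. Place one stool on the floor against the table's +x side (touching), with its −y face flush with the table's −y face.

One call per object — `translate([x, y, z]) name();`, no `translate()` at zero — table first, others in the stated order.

table();
translate([0, 0, 698]) ladder();
translate([1452, 0, 0]) stool();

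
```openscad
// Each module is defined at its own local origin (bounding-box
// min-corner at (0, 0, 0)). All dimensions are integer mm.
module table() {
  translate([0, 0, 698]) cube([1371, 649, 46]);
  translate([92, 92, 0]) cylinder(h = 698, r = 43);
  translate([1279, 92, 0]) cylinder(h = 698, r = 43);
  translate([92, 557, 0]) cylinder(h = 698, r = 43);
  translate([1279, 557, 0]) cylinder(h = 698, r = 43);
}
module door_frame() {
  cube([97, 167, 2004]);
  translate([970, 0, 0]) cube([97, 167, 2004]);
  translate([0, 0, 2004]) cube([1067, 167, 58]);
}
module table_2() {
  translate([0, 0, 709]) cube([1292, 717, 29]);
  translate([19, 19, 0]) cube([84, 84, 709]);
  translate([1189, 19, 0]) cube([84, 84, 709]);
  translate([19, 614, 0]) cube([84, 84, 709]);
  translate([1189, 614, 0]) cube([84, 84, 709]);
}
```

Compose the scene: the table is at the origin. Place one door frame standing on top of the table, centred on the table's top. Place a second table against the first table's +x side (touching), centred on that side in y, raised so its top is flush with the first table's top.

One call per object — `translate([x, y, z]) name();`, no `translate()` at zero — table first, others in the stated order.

table();
translate([152, 241, 744]) door_frame();
translate([1371, -34, 6]) table_2();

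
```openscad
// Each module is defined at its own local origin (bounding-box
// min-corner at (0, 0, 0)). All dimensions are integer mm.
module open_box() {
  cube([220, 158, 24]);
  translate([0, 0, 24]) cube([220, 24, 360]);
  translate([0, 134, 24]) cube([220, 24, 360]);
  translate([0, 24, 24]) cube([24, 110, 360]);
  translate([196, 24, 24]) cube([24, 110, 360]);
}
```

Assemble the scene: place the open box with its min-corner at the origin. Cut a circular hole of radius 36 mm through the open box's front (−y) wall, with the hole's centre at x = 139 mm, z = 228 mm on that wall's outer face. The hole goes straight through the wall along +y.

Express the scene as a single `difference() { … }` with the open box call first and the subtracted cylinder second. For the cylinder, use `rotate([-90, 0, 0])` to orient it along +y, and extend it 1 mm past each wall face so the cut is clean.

difference() {
  open_box();
  translate([139, -1, 228]) rotate([-90, 0, 0]) cylinder(h = 26, r = 36);
}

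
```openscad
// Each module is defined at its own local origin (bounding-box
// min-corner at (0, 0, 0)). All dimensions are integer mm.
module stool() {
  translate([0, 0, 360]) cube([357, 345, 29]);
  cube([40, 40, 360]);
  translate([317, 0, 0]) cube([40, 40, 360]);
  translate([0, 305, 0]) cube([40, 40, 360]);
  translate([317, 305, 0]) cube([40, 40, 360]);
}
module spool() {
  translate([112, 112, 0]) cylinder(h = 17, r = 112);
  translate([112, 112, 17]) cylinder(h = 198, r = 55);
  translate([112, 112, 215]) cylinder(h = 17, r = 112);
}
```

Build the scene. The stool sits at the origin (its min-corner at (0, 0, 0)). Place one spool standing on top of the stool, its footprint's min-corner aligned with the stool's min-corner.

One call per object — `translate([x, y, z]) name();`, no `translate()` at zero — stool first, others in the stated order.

stool();
translate([0, 0, 389]) spool();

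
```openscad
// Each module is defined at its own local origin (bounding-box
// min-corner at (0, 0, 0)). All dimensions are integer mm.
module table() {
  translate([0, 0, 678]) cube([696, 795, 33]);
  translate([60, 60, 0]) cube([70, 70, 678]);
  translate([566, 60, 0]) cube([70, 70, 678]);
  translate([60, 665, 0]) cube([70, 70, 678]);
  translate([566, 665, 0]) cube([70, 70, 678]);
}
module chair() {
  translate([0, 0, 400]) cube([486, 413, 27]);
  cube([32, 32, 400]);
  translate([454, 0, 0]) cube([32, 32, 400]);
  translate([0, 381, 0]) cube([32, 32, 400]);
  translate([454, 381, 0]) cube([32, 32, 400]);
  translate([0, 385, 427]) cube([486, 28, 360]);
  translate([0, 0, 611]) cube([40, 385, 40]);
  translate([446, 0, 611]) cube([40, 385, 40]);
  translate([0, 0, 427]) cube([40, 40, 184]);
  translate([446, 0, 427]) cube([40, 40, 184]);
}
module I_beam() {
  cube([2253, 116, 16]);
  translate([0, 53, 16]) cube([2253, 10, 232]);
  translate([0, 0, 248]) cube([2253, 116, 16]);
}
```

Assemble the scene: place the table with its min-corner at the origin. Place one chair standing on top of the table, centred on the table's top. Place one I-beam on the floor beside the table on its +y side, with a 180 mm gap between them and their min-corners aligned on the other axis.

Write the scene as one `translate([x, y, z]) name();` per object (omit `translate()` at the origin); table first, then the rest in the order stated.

table();
translate([105, 191, 711]) chair();
translate([0, 975, 0]) I_beam();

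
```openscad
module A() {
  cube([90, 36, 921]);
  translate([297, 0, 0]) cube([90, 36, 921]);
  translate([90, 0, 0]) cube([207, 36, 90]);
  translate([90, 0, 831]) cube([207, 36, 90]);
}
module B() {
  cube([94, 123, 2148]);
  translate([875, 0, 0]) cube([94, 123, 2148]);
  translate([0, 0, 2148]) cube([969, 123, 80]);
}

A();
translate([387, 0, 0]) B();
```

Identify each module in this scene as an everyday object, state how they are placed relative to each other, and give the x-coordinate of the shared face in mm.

The picture frame's +x face and the door frame's −x face are both at x = 387 mm.

A is a picture frame. B is a door frame. The door frame is against the picture frame's +x side, with their −y faces flush. The x-coordinate of the shared face is 387 mm.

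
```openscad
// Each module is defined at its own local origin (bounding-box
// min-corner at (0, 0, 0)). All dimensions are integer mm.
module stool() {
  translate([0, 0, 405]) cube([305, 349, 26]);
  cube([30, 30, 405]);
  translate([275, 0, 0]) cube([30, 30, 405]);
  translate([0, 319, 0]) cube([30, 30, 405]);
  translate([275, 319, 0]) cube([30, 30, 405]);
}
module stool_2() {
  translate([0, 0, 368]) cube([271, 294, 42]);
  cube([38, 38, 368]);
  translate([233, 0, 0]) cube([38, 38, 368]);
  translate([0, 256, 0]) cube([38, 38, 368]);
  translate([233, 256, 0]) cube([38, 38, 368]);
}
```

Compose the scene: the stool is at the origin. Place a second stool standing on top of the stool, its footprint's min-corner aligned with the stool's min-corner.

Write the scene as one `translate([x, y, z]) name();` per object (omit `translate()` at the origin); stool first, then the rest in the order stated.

stool();
translate([0, 0, 431]) stool_2();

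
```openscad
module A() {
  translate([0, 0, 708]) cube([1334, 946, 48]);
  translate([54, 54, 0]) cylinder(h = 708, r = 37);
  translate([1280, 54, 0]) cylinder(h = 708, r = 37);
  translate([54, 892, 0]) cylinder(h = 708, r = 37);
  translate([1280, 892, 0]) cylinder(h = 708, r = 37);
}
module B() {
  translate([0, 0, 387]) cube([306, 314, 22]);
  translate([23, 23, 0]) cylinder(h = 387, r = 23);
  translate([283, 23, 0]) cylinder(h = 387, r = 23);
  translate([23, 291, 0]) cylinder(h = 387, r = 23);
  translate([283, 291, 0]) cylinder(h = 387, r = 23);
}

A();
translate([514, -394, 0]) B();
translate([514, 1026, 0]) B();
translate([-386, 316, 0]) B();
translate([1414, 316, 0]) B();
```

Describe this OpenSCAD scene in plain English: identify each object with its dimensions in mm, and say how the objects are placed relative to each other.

A is a rectangular dining table. The top is 1334×946×48 mm with its upper surface at z = 756 mm. It stands on four round legs of 74 mm diameter, each leg's bounding box inset 17 mm from the nearest pair of top edges, running from the floor to the underside of the top.

B is a four-legged stool. The seat is a 306×314×22 mm slab whose top surface is at z = 409 mm; four round legs, each 46 mm in diameter, run from the floor (z = 0) to the underside of the seat, each leg's axis is inset half a diameter from the nearest pair of seat edges (so the leg's bounding box is flush with the corner).

Four stools sit around the table at the −y, +y, −x, +x sides.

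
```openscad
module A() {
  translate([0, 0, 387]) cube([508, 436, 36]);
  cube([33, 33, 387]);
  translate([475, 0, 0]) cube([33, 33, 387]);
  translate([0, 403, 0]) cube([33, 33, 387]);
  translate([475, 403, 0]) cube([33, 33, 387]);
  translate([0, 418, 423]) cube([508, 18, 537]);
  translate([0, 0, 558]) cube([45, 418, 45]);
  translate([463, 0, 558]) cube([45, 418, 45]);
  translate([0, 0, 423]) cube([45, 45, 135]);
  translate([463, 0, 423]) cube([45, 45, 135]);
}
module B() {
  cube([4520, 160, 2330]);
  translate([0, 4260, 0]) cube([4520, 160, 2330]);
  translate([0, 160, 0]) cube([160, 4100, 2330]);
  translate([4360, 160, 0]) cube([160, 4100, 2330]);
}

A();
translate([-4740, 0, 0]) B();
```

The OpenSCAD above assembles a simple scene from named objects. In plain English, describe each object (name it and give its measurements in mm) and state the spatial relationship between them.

A is a chair: 508×436 mm seat, 36 mm thick, top at z = 423 mm, on four 33 mm square corner legs flush with the seat edges. A 18 mm thick backrest slab spans the full seat width, extending 537 mm above the seat top, its back face flush with the seat's +y edge. Two armrests of 45×45 mm section run along each side from the seat's front edge to the front of the backrest, top faces 180 mm above the seat top and outer faces flush with the seat's x-edges; a 45×45 mm post under the front of each armrest stands on the seat at the front corner.

B is the wall frame of a small rectangular building: four walls, each 2330 mm tall and 160 mm thick, enclosing a footprint 4520 mm (x) by 4420 mm (y) outside-to-outside, with no floor or roof. The front and back walls (the −y and +y sides) span the full width; the two side walls fit between them.

The house frame is on the floor beside the chair on its −x side.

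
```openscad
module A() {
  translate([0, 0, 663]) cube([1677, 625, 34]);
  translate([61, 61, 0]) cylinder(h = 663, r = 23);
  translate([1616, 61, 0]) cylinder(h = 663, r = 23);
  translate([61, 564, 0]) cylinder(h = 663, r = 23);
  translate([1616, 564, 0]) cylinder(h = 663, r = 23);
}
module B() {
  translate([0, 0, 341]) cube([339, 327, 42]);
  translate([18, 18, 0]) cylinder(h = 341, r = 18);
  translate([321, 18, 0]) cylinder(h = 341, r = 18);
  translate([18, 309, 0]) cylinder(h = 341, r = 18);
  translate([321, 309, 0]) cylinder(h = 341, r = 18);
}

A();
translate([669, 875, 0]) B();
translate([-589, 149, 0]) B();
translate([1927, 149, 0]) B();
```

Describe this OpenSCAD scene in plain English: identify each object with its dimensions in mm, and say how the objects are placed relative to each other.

A is a table with a 1677×625 mm rectangular top, 34 mm thick, top surface at z = 697 mm, supported by four round legs of 46 mm diameter, each leg's bounding box inset 38 mm from the nearest pair of top edges, running from the floor.

B is a four-legged stool. The seat is a 339×327×42 mm slab whose top surface is at z = 383 mm; four round legs, each 36 mm in diameter, run from the floor (z = 0) to the underside of the seat, each leg's axis is inset half a diameter from the nearest pair of seat edges (so the leg's bounding box is flush with the corner).

Three stools sit around the table at the +y, −x, +x sides.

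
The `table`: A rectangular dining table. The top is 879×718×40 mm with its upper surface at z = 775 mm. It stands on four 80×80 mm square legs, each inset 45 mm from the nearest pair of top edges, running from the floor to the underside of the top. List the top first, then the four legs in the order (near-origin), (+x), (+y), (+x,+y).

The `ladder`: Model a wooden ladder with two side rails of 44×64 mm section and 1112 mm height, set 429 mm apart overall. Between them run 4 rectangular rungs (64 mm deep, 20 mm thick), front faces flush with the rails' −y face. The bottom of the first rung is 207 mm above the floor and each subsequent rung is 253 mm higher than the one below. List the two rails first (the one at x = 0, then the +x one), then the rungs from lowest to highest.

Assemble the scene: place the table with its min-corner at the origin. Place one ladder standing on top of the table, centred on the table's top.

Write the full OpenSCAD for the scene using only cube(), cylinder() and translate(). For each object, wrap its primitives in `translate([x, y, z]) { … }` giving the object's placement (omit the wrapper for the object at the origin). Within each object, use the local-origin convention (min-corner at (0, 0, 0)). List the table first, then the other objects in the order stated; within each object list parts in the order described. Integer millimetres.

translate([0, 0, 735]) cube([879, 718, 40]);
translate([45, 45, 0]) cube([80, 80, 735]);
translate([754, 45, 0]) cube([80, 80, 735]);
translate([45, 593, 0]) cube([80, 80, 735]);
translate([754, 593, 0]) cube([80, 80, 735]);
translate([225, 327, 775]) {
  cube([44, 64, 1112]);
  translate([385, 0, 0]) cube([44, 64, 1112]);
  translate([44, 0, 207]) cube([341, 64, 20]);
  translate([44, 0, 460]) cube([341, 64, 20]);
  translate([44, 0, 713]) cube([341, 64, 20]);
  translate([44, 0, 966]) cube([341, 64, 20]);
}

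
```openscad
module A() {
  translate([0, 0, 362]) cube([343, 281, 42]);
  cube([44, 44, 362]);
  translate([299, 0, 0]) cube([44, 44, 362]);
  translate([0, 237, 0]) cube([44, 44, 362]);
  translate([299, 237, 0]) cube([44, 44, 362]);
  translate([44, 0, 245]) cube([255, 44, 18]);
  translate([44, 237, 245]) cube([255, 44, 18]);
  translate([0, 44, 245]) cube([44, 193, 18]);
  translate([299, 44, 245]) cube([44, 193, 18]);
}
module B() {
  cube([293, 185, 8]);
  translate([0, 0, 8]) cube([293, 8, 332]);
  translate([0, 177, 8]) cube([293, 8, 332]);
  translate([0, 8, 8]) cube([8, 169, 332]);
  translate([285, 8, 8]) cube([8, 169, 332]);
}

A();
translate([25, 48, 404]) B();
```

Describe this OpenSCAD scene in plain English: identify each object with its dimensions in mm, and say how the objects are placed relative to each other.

A is a four-legged stool. The seat is a 343×281×42 mm slab whose top surface is at z = 404 mm; four square legs, each 44×44 mm in cross-section, run from the floor (z = 0) to the underside of the seat, each flush with a corner of the seat. Four stretchers, 44 mm wide and 18 mm tall, connect adjacent legs with their undersides at z = 245 mm, each running between the inner faces of the legs it joins and aligned with the legs' outer faces on the other axis.

B is an open-topped rectangular box: outside dimensions 293×185×340 mm, with a uniform wall and base thickness of 8 mm. The base is a full 293×185 slab on the floor; four walls sit on top of the base. The front and back walls (the −y and +y sides) span the full width; the two side walls fit between them.

The open box is on top of the stool, centred.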